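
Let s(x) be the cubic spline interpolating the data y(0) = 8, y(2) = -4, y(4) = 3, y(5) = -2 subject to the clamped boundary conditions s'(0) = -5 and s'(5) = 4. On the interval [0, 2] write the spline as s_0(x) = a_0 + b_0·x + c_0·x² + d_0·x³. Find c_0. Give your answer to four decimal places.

-4.2717

Write M_i for s''(x_i). With h_i = 2, 2, 1 and divided differences Δ_i = -6, 7/2, -5, the continuity of s' gives the tridiagonal system
  2·M_0 + 8·M_1 + 2·M_2 = 6(Δ_1 - Δ_0) = 57
  2·M_1 + 6·M_2 + 1·M_3 = 6(Δ_2 - Δ_1) = -51
Clamped end conditions give two more equations: 2h_0·M_0 + h_0·M_1 = 6(Δ_0 - s'(0)) = -6 and h_2·M_2 + 2h_2·M_3 = 6(s'(5) - Δ_2) = 54.
Hence M_0 = -393/46, M_1 = 324/23, M_2 = -444/23, M_3 = 843/23.
On [0, 2], with s_0(x) = a_0 + b_0·x + c_0·x² + d_0·x³: c_0 = M_0/2 = -393/92, d_0 = (M_1 - M_0)/(6h_0) = 347/184, b_0 = Δ_0 - h_0(2M_0 + M_1)/6 = -5.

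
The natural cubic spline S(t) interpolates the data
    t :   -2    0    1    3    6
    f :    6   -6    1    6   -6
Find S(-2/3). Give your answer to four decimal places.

-5.4538

Write σ_i for S''(x_i). With h_i = 2, 1, 2, 3 and divided differences Δ_i = -6, 7, 5/2, -4, the continuity of S' gives the tridiagonal system
  2·σ_0 + 6·σ_1 + 1·σ_2 = 6(Δ_1 - Δ_0) = 78
  1·σ_1 + 6·σ_2 + 2·σ_3 = 6(Δ_2 - Δ_1) = -27
  2·σ_2 + 10·σ_3 + 3·σ_4 = 6(Δ_3 - Δ_2) = -39
Natural end conditions: σ_0 = σ_4 = 0.
Solving the tridiagonal system: σ_0 = 0, σ_1 = 2280/163, σ_2 = -966/163, σ_3 = -885/326, σ_4 = 0.
On [-2, 0], S(t) = 6 - 1738/163·(t + 2) + 0·(t + 2)² + 190/163·(t + 2)³.
With (t + 2) = 4/3: S(-2/3) = -24002/4401.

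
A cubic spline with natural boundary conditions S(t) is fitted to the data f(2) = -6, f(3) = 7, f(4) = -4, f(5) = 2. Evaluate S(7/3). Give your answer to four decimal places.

0.5654

Put m_i = S'' at the i-th knot. Here h = (1, 1, 1) and Δ = (13, -11, 6), so the interior equations h_(i-1)·m_(i-1) + 2(h_(i-1)+h_i)·m_i + h_i·m_(i+1) = 6(Δ_i − Δ_(i-1)) read
  1·m_0 + 4·m_1 + 1·m_2 = 6(Δ_1 - Δ_0) = -144
  1·m_1 + 4·m_2 + 1·m_3 = 6(Δ_2 - Δ_1) = 102
Natural end conditions: m_0 = m_3 = 0.
Hence m_0 = 0, m_1 = -226/5, m_2 = 184/5, m_3 = 0.
On [2, 3], S(t) = -6 + 308/15·(t - 2) + 0·(t - 2)² - 113/15·(t - 2)³.
With (t - 2) = 1/3: S(7/3) = 229/405.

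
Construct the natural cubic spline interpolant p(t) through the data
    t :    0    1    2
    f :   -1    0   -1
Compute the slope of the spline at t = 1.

Write σ_i for p''(x_i). With h_i = 1, 1 and divided differences Δ_i = 1, -1, the continuity of p' gives the tridiagonal system
  1·σ_0 + 4·σ_1 + 1·σ_2 = 6(Δ_1 - Δ_0) = -12
Natural end conditions: σ_0 = σ_2 = 0.
Solving: σ_0 = 0, σ_1 = -3, σ_2 = 0.
On [1, 2], p'(t) = b_1 + 2c_1·(t - 1) + 3d_1·(t - 1)² with b_1 = Δ_1 - h_1(2σ_1 + σ_2)/6 = 0, c_1 = σ_1/2 = -3/2, d_1 = (σ_2 - σ_1)/(6h_1) = 1/2. So p'(1) = 0.

0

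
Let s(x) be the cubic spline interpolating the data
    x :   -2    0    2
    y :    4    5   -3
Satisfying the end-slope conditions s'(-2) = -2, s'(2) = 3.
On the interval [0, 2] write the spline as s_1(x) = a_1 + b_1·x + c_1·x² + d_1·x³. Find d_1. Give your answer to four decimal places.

Write M_i for s''(x_i). With h_i = 2, 2 and divided differences Δ_i = 1/2, -4, the continuity of s' gives the tridiagonal system
  2·M_0 + 8·M_1 + 2·M_2 = 6(Δ_1 - Δ_0) = -27
Clamped end conditions give two more equations: 2h_0·M_0 + h_0·M_1 = 6(Δ_0 - s'(-2)) = 15 and h_1·M_1 + 2h_1·M_2 = 6(s'(2) - Δ_1) = 42.
Solving the tridiagonal system: M_0 = 67/8, M_1 = -37/4, M_2 = 121/8.
On [0, 2], with s_1(x) = a_1 + b_1·x + c_1·x² + d_1·x³: c_1 = M_1/2 = -37/8, d_1 = (M_2 - M_1)/(6h_1) = 65/32, b_1 = Δ_1 - h_1(2M_1 + M_2)/6 = -23/8.

2.0313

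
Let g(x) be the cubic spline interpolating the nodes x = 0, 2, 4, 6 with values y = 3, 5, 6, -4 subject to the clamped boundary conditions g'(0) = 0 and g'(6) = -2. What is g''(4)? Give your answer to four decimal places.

-6.2667

Put M_i = g'' at the i-th knot. Here h = (2, 2, 2) and Δ = (1, 1/2, -5), so the interior equations h_(i-1)·M_(i-1) + 2(h_(i-1)+h_i)·M_i + h_i·M_(i+1) = 6(Δ_i − Δ_(i-1)) read
  2·M_0 + 8·M_1 + 2·M_2 = 6(Δ_1 - Δ_0) = -3
  2·M_1 + 8·M_2 + 2·M_3 = 6(Δ_2 - Δ_1) = -33
Clamped end conditions give two more equations: 2h_0·M_0 + h_0·M_1 = 6(Δ_0 - g'(0)) = 6 and h_2·M_2 + 2h_2·M_3 = 6(g'(6) - Δ_2) = 18.
Solving: M_0 = 31/30, M_1 = 14/15, M_2 = -94/15, M_3 = 229/30.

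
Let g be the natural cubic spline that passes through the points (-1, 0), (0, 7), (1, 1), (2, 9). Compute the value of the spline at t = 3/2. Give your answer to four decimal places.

3.2750

With m_i denoting the second derivative at x_i, h_i = 1, 1, 1, and Δ_i = (y_(i+1) − y_i)/h_i = 7, -6, 8:
  1·m_0 + 4·m_1 + 1·m_2 = 6(Δ_1 - Δ_0) = -78
  1·m_1 + 4·m_2 + 1·m_3 = 6(Δ_2 - Δ_1) = 84
Natural end conditions: m_0 = m_3 = 0.
Solving: m_0 = 0, m_1 = -132/5, m_2 = 138/5, m_3 = 0.
On [1, 2], g(t) = 1 - 6/5·(t - 1) + 69/5·(t - 1)² - 23/5·(t - 1)³.
With (t - 1) = 1/2: g(3/2) = 131/40.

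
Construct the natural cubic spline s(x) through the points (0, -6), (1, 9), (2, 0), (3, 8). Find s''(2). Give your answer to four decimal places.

Let M_i = s''(x_i). Step sizes h_i = 1, 1, 1; slopes of the chords Δ_i = (y_(i+1) - y_i)/h_i = 15, -9, 8.
  1·M_0 + 4·M_1 + 1·M_2 = 6(Δ_1 - Δ_0) = -144
  1·M_1 + 4·M_2 + 1·M_3 = 6(Δ_2 - Δ_1) = 102
Natural end conditions: M_0 = M_3 = 0.
Hence M_0 = 0, M_1 = -226/5, M_2 = 184/5, M_3 = 0.

36.8000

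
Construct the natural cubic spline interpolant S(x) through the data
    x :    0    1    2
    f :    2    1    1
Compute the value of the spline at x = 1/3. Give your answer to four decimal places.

1.5926

Put M_i = S'' at the i-th knot. Here h = (1, 1) and Δ = (-1, 0), so the interior equations h_(i-1)·M_(i-1) + 2(h_(i-1)+h_i)·M_i + h_i·M_(i+1) = 6(Δ_i − Δ_(i-1)) read
  1·M_0 + 4·M_1 + 1·M_2 = 6(Δ_1 - Δ_0) = 6
Natural end conditions: M_0 = M_2 = 0.
Solving the tridiagonal system: M_0 = 0, M_1 = 3/2, M_2 = 0.
On [0, 1], S(x) = 2 - 5/4·x + 0·x² + 1/4·x³.
With x = 1/3: S(1/3) = 43/27.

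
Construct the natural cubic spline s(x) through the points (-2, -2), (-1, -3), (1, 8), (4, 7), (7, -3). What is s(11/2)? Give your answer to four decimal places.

Put M_i = s'' at the i-th knot. Here h = (1, 2, 3, 3) and Δ = (-1, 11/2, -1/3, -10/3), so the interior equations h_(i-1)·M_(i-1) + 2(h_(i-1)+h_i)·M_i + h_i·M_(i+1) = 6(Δ_i − Δ_(i-1)) read
  1·M_0 + 6·M_1 + 2·M_2 = 6(Δ_1 - Δ_0) = 39
  2·M_1 + 10·M_2 + 3·M_3 = 6(Δ_2 - Δ_1) = -35
  3·M_2 + 12·M_3 + 3·M_4 = 6(Δ_3 - Δ_2) = -18
Natural end conditions: M_0 = M_4 = 0.
Forward elimination and back-substitution give M_0 = 0, M_1 = 1687/206, M_2 = -522/103, M_3 = -24/103, M_4 = 0.
On [4, 7], s(x) = 7 - 958/309·(x - 4) - 12/103·(x - 4)² + 4/309·(x - 4)³.
With (x - 4) = 3/2: s(11/2) = 439/206.

2.1311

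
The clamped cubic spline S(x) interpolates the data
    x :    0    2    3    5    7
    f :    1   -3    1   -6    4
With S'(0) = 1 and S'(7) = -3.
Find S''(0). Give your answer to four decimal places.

-10.4426

With M_i denoting the second derivative at x_i, h_i = 2, 1, 2, 2, and Δ_i = (y_(i+1) − y_i)/h_i = -2, 4, -7/2, 5:
  2·M_0 + 6·M_1 + 1·M_2 = 6(Δ_1 - Δ_0) = 36
  1·M_1 + 6·M_2 + 2·M_3 = 6(Δ_2 - Δ_1) = -45
  2·M_2 + 8·M_3 + 2·M_4 = 6(Δ_3 - Δ_2) = 51
Clamped end conditions give two more equations: 2h_0·M_0 + h_0·M_1 = 6(Δ_0 - S'(0)) = -18 and h_3·M_3 + 2h_3·M_4 = 6(S'(7) - Δ_3) = -48.
Hence M_0 = -637/61, M_1 = 725/61, M_2 = -880/61, M_3 = 905/61, M_4 = -2369/122.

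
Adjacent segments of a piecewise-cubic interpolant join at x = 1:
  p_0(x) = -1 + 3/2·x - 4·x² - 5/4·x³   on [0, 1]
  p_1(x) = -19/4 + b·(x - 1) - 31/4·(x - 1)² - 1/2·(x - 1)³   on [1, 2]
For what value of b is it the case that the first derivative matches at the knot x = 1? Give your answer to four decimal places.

p_0'(x) = 3/2 - 8·x - 15/4·x², so p_0'(1) = -41/4. On the right, p_1'(1) = b, so b = -41/4.

-10.2500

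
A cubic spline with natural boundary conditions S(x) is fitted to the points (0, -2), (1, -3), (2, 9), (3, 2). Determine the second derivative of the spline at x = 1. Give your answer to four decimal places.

28.4000

Write M_i for S''(x_i). With h_i = 1, 1, 1 and divided differences Δ_i = -1, 12, -7, the continuity of S' gives the tridiagonal system
  1·M_0 + 4·M_1 + 1·M_2 = 6(Δ_1 - Δ_0) = 78
  1·M_1 + 4·M_2 + 1·M_3 = 6(Δ_2 - Δ_1) = -114
Natural end conditions: M_0 = M_3 = 0.
Forward elimination and back-substitution give M_0 = 0, M_1 = 142/5, M_2 = -178/5, M_3 = 0.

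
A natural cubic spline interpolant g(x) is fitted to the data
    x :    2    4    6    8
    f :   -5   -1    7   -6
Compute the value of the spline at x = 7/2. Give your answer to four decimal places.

-2.8094

Write M_i for g''(x_i). With h_i = 2, 2, 2 and divided differences Δ_i = 2, 4, -13/2, the continuity of g' gives the tridiagonal system
  2·M_0 + 8·M_1 + 2·M_2 = 6(Δ_1 - Δ_0) = 12
  2·M_1 + 8·M_2 + 2·M_3 = 6(Δ_2 - Δ_1) = -63
Natural end conditions: M_0 = M_3 = 0.
Solving the tridiagonal system: M_0 = 0, M_1 = 37/10, M_2 = -44/5, M_3 = 0.
On [2, 4], g(x) = -5 + 23/30·(x - 2) + 0·(x - 2)² + 37/120·(x - 2)³.
With (x - 2) = 3/2: g(7/2) = -899/320.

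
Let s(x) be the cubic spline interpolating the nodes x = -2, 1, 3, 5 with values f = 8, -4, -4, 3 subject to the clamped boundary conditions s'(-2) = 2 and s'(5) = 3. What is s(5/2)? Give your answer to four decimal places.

Put σ_i = s'' at the i-th knot. Here h = (3, 2, 2) and Δ = (-4, 0, 7/2), so the interior equations h_(i-1)·σ_(i-1) + 2(h_(i-1)+h_i)·σ_i + h_i·σ_(i+1) = 6(Δ_i − Δ_(i-1)) read
  3·σ_0 + 10·σ_1 + 2·σ_2 = 6(Δ_1 - Δ_0) = 24
  2·σ_1 + 8·σ_2 + 2·σ_3 = 6(Δ_2 - Δ_1) = 21
Clamped end conditions give two more equations: 2h_0·σ_0 + h_0·σ_1 = 6(Δ_0 - s'(-2)) = -36 and h_2·σ_2 + 2h_2·σ_3 = 6(s'(5) - Δ_2) = -3.
Hence σ_0 = -305/37, σ_1 = 166/37, σ_2 = 143/74, σ_3 = -127/74.
On [1, 3], s(x) = -4 - 269/74·(x - 1) + 83/37·(x - 1)² - 63/296·(x - 1)³.
With (x - 1) = 3/2: s(5/2) = -12133/2368.

-5.1237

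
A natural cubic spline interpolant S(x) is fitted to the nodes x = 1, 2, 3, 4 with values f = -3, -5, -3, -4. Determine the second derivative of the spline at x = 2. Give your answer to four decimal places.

With σ_i denoting the second derivative at x_i, h_i = 1, 1, 1, and Δ_i = (y_(i+1) − y_i)/h_i = -2, 2, -1:
  1·σ_0 + 4·σ_1 + 1·σ_2 = 6(Δ_1 - Δ_0) = 24
  1·σ_1 + 4·σ_2 + 1·σ_3 = 6(Δ_2 - Δ_1) = -18
Natural end conditions: σ_0 = σ_3 = 0.
Forward elimination and back-substitution give σ_0 = 0, σ_1 = 38/5, σ_2 = -32/5, σ_3 = 0.

7.6000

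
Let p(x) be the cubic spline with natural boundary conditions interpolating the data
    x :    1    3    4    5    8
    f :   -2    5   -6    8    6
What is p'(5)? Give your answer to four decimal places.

Put σ_i = p'' at the i-th knot. Here h = (2, 1, 1, 3) and Δ = (7/2, -11, 14, -2/3), so the interior equations h_(i-1)·σ_(i-1) + 2(h_(i-1)+h_i)·σ_i + h_i·σ_(i+1) = 6(Δ_i − Δ_(i-1)) read
  2·σ_0 + 6·σ_1 + 1·σ_2 = 6(Δ_1 - Δ_0) = -87
  1·σ_1 + 4·σ_2 + 1·σ_3 = 6(Δ_2 - Δ_1) = 150
  1·σ_2 + 8·σ_3 + 3·σ_4 = 6(Δ_3 - Δ_2) = -88
Natural end conditions: σ_0 = σ_4 = 0.
Hence σ_0 = 0, σ_1 = -3985/178, σ_2 = 4212/89, σ_3 = -3011/178, σ_4 = 0.
On [5, 8], p'(x) = b_3 + 2c_3·(x - 5) + 3d_3·(x - 5)² with b_3 = Δ_3 - h_3(2σ_3 + σ_4)/6 = 8677/534, c_3 = σ_3/2 = -3011/356, d_3 = (σ_4 - σ_3)/(6h_3) = 3011/3204. So p'(5) = 8677/534.

16.2491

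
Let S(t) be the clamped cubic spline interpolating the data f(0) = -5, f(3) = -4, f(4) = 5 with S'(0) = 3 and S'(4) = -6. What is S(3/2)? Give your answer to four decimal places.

Put M_i = S'' at the i-th knot. Here h = (3, 1) and Δ = (1/3, 9), so the interior equations h_(i-1)·M_(i-1) + 2(h_(i-1)+h_i)·M_i + h_i·M_(i+1) = 6(Δ_i − Δ_(i-1)) read
  3·M_0 + 8·M_1 + 1·M_2 = 6(Δ_1 - Δ_0) = 52
Clamped end conditions give two more equations: 2h_0·M_0 + h_0·M_1 = 6(Δ_0 - S'(0)) = -16 and h_1·M_1 + 2h_1·M_2 = 6(S'(4) - Δ_1) = -90.
Solving: M_0 = -137/12, M_1 = 35/2, M_2 = -215/4.
On [0, 3], S(t) = -5 + 3·t - 137/24·t² + 347/216·t³.
With t = 3/2: S(3/2) = -507/64.

-7.9219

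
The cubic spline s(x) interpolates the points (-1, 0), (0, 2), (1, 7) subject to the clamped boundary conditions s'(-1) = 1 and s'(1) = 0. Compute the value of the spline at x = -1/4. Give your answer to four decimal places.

1.0313

Write M_i for s''(x_i). With h_i = 1, 1 and divided differences Δ_i = 2, 5, the continuity of s' gives the tridiagonal system
  1·M_0 + 4·M_1 + 1·M_2 = 6(Δ_1 - Δ_0) = 18
Clamped end conditions give two more equations: 2h_0·M_0 + h_0·M_1 = 6(Δ_0 - s'(-1)) = 6 and h_1·M_1 + 2h_1·M_2 = 6(s'(1) - Δ_1) = -30.
Hence M_0 = -2, M_1 = 10, M_2 = -20.
On [-1, 0], s(x) = 0 + 1·(x + 1) - 1·(x + 1)² + 2·(x + 1)³.
With (x + 1) = 3/4: s(-1/4) = 33/32.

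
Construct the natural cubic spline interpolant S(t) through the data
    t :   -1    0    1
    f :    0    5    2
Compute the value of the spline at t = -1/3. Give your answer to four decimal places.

4.0741

Put M_i = S'' at the i-th knot. Here h = (1, 1) and Δ = (5, -3), so the interior equations h_(i-1)·M_(i-1) + 2(h_(i-1)+h_i)·M_i + h_i·M_(i+1) = 6(Δ_i − Δ_(i-1)) read
  1·M_0 + 4·M_1 + 1·M_2 = 6(Δ_1 - Δ_0) = -48
Natural end conditions: M_0 = M_2 = 0.
Hence M_0 = 0, M_1 = -12, M_2 = 0.
On [-1, 0], S(t) = 0 + 7·(t + 1) + 0·(t + 1)² - 2·(t + 1)³.
With (t + 1) = 2/3: S(-1/3) = 110/27.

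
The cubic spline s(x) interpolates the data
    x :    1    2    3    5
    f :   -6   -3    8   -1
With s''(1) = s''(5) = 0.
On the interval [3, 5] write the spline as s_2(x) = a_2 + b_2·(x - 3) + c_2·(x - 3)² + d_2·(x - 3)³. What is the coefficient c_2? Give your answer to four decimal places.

-9.1304

With σ_i denoting the second derivative at x_i, h_i = 1, 1, 2, and Δ_i = (y_(i+1) − y_i)/h_i = 3, 11, -9/2:
  1·σ_0 + 4·σ_1 + 1·σ_2 = 6(Δ_1 - Δ_0) = 48
  1·σ_1 + 6·σ_2 + 2·σ_3 = 6(Δ_2 - Δ_1) = -93
Natural end conditions: σ_0 = σ_3 = 0.
Hence σ_0 = 0, σ_1 = 381/23, σ_2 = -420/23, σ_3 = 0.
On [3, 5], with s_2(x) = a_2 + b_2·(x - 3) + c_2·(x - 3)² + d_2·(x - 3)³: c_2 = σ_2/2 = -210/23, d_2 = (σ_3 - σ_2)/(6h_2) = 35/23, b_2 = Δ_2 - h_2(2σ_2 + σ_3)/6 = 353/46.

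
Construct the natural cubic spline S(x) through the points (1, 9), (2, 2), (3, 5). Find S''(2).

Write σ_i for S''(x_i). With h_i = 1, 1 and divided differences Δ_i = -7, 3, the continuity of S' gives the tridiagonal system
  1·σ_0 + 4·σ_1 + 1·σ_2 = 6(Δ_1 - Δ_0) = 60
Natural end conditions: σ_0 = σ_2 = 0.
Hence σ_0 = 0, σ_1 = 15, σ_2 = 0.

15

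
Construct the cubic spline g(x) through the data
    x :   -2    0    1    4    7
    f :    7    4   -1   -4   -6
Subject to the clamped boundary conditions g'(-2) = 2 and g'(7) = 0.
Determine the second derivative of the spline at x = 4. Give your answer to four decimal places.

-1.0741

Put M_i = g'' at the i-th knot. Here h = (2, 1, 3, 3) and Δ = (-3/2, -5, -1, -2/3), so the interior equations h_(i-1)·M_(i-1) + 2(h_(i-1)+h_i)·M_i + h_i·M_(i+1) = 6(Δ_i − Δ_(i-1)) read
  2·M_0 + 6·M_1 + 1·M_2 = 6(Δ_1 - Δ_0) = -21
  1·M_1 + 8·M_2 + 3·M_3 = 6(Δ_2 - Δ_1) = 24
  3·M_2 + 12·M_3 + 3·M_4 = 6(Δ_3 - Δ_2) = 2
Clamped end conditions give two more equations: 2h_0·M_0 + h_0·M_1 = 6(Δ_0 - g'(-2)) = -21 and h_3·M_3 + 2h_3·M_4 = 6(g'(7) - Δ_3) = 4.
Hence M_0 = -413/108, M_1 = -77/27, M_2 = 203/54, M_3 = -29/27, M_4 = 65/54.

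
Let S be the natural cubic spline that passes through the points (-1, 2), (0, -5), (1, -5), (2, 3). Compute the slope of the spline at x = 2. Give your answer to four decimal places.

9.6667

Let M_i = S''(x_i). Step sizes h_i = 1, 1, 1; slopes of the chords Δ_i = (y_(i+1) - y_i)/h_i = -7, 0, 8.
  1·M_0 + 4·M_1 + 1·M_2 = 6(Δ_1 - Δ_0) = 42
  1·M_1 + 4·M_2 + 1·M_3 = 6(Δ_2 - Δ_1) = 48
Natural end conditions: M_0 = M_3 = 0.
Solving: M_0 = 0, M_1 = 8, M_2 = 10, M_3 = 0.
On [1, 2], S'(x) = b_2 + 2c_2·(x - 1) + 3d_2·(x - 1)² with b_2 = Δ_2 - h_2(2M_2 + M_3)/6 = 14/3, c_2 = M_2/2 = 5, d_2 = (M_3 - M_2)/(6h_2) = -5/3. So S'(2) = 29/3.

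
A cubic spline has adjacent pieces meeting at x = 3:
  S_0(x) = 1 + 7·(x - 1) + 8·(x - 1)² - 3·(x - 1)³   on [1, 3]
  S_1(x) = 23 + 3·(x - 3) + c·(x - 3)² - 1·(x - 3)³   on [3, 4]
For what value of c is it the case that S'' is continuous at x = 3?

-10

S_0''(x) = 16 - 18·(x - 1), so S_0''(3) = -20. On the right, S_1''(3) = 2c, so c = -10.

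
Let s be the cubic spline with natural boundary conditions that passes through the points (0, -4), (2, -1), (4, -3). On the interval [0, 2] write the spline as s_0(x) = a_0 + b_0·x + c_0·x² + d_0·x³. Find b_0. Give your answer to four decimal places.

Let M_i = s''(x_i). Step sizes h_i = 2, 2; slopes of the chords Δ_i = (y_(i+1) - y_i)/h_i = 3/2, -1.
  2·M_0 + 8·M_1 + 2·M_2 = 6(Δ_1 - Δ_0) = -15
Natural end conditions: M_0 = M_2 = 0.
Solving: M_0 = 0, M_1 = -15/8, M_2 = 0.
On [0, 2], with s_0(x) = a_0 + b_0·x + c_0·x² + d_0·x³: c_0 = M_0/2 = 0, d_0 = (M_1 - M_0)/(6h_0) = -5/32, b_0 = Δ_0 - h_0(2M_0 + M_1)/6 = 17/8.

2.1250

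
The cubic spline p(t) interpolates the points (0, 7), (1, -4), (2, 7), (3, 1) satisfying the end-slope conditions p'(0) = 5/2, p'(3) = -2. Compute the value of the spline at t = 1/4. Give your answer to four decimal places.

5.7172

With m_i denoting the second derivative at x_i, h_i = 1, 1, 1, and Δ_i = (y_(i+1) − y_i)/h_i = -11, 11, -6:
  1·m_0 + 4·m_1 + 1·m_2 = 6(Δ_1 - Δ_0) = 132
  1·m_1 + 4·m_2 + 1·m_3 = 6(Δ_2 - Δ_1) = -102
Clamped end conditions give two more equations: 2h_0·m_0 + h_0·m_1 = 6(Δ_0 - p'(0)) = -81 and h_2·m_2 + 2h_2·m_3 = 6(p'(3) - Δ_2) = 24.
Solving: m_0 = -362/5, m_1 = 319/5, m_2 = -254/5, m_3 = 187/5.
On [0, 1], p(t) = 7 + 5/2·t - 181/5·t² + 227/10·t³.
With t = 1/4: p(1/4) = 3659/640.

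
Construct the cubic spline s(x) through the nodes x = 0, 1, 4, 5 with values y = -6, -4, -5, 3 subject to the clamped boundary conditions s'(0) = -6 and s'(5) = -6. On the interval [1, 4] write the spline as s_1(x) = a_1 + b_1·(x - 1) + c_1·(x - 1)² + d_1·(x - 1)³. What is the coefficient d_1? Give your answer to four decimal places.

1.6049

Put M_i = s'' at the i-th knot. Here h = (1, 3, 1) and Δ = (2, -1/3, 8), so the interior equations h_(i-1)·M_(i-1) + 2(h_(i-1)+h_i)·M_i + h_i·M_(i+1) = 6(Δ_i − Δ_(i-1)) read
  1·M_0 + 8·M_1 + 3·M_2 = 6(Δ_1 - Δ_0) = -14
  3·M_1 + 8·M_2 + 1·M_3 = 6(Δ_2 - Δ_1) = 50
Clamped end conditions give two more equations: 2h_0·M_0 + h_0·M_1 = 6(Δ_0 - s'(0)) = 48 and h_2·M_2 + 2h_2·M_3 = 6(s'(5) - Δ_2) = -84.
Solving: M_0 = 1886/63, M_1 = -748/63, M_2 = 1072/63, M_3 = -3182/63.
On [1, 4], with s_1(x) = a_1 + b_1·(x - 1) + c_1·(x - 1)² + d_1·(x - 1)³: c_1 = M_1/2 = -374/63, d_1 = (M_2 - M_1)/(6h_1) = 130/81, b_1 = Δ_1 - h_1(2M_1 + M_2)/6 = 191/63.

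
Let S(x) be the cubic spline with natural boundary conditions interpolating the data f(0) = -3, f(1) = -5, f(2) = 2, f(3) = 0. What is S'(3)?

With σ_i denoting the second derivative at x_i, h_i = 1, 1, 1, and Δ_i = (y_(i+1) − y_i)/h_i = -2, 7, -2:
  1·σ_0 + 4·σ_1 + 1·σ_2 = 6(Δ_1 - Δ_0) = 54
  1·σ_1 + 4·σ_2 + 1·σ_3 = 6(Δ_2 - Δ_1) = -54
Natural end conditions: σ_0 = σ_3 = 0.
Forward elimination and back-substitution give σ_0 = 0, σ_1 = 18, σ_2 = -18, σ_3 = 0.
On [2, 3], S'(x) = b_2 + 2c_2·(x - 2) + 3d_2·(x - 2)² with b_2 = Δ_2 - h_2(2σ_2 + σ_3)/6 = 4, c_2 = σ_2/2 = -9, d_2 = (σ_3 - σ_2)/(6h_2) = 3. So S'(3) = -5.

-5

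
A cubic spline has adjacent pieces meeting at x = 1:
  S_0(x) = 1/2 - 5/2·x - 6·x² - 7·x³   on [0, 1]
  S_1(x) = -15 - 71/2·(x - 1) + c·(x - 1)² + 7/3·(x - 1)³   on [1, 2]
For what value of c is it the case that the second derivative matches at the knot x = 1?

S_0''(x) = -12 - 42·x, so S_0''(1) = -54. On the right, S_1''(1) = 2c, so c = -27.

-27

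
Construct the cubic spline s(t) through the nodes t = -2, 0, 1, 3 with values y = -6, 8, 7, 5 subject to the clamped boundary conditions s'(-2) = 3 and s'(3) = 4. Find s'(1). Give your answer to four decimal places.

-3.1875

With M_i denoting the second derivative at x_i, h_i = 2, 1, 2, and Δ_i = (y_(i+1) − y_i)/h_i = 7, -1, -1:
  2·M_0 + 6·M_1 + 1·M_2 = 6(Δ_1 - Δ_0) = -48
  1·M_1 + 6·M_2 + 2·M_3 = 6(Δ_2 - Δ_1) = 0
Clamped end conditions give two more equations: 2h_0·M_0 + h_0·M_1 = 6(Δ_0 - s'(-2)) = 24 and h_2·M_2 + 2h_2·M_3 = 6(s'(3) - Δ_2) = 30.
Hence M_0 = 191/16, M_1 = -95/8, M_2 = -5/8, M_3 = 125/16.
On [1, 3], s'(t) = b_2 + 2c_2·(t - 1) + 3d_2·(t - 1)² with b_2 = Δ_2 - h_2(2M_2 + M_3)/6 = -51/16, c_2 = M_2/2 = -5/16, d_2 = (M_3 - M_2)/(6h_2) = 45/64. So s'(1) = -51/16.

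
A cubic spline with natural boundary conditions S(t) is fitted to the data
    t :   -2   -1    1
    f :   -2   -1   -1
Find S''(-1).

Let M_i = S''(x_i). Step sizes h_i = 1, 2; slopes of the chords Δ_i = (y_(i+1) - y_i)/h_i = 1, 0.
  1·M_0 + 6·M_1 + 2·M_2 = 6(Δ_1 - Δ_0) = -6
Natural end conditions: M_0 = M_2 = 0.
Hence M_0 = 0, M_1 = -1, M_2 = 0.

-1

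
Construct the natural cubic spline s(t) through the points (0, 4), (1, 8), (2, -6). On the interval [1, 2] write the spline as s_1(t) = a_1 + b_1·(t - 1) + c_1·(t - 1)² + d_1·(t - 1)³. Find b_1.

Put M_i = s'' at the i-th knot. Here h = (1, 1) and Δ = (4, -14), so the interior equations h_(i-1)·M_(i-1) + 2(h_(i-1)+h_i)·M_i + h_i·M_(i+1) = 6(Δ_i − Δ_(i-1)) read
  1·M_0 + 4·M_1 + 1·M_2 = 6(Δ_1 - Δ_0) = -108
Natural end conditions: M_0 = M_2 = 0.
Hence M_0 = 0, M_1 = -27, M_2 = 0.
On [1, 2], with s_1(t) = a_1 + b_1·(t - 1) + c_1·(t - 1)² + d_1·(t - 1)³: c_1 = M_1/2 = -27/2, d_1 = (M_2 - M_1)/(6h_1) = 9/2, b_1 = Δ_1 - h_1(2M_1 + M_2)/6 = -5.

-5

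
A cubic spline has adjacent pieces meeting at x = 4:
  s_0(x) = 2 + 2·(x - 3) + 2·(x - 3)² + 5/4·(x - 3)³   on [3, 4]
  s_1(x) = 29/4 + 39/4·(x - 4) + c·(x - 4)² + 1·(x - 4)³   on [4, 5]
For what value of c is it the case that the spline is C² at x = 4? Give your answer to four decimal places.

5.7500

s_0''(x) = 4 + 15/2·(x - 3), so s_0''(4) = 23/2. On the right, s_1''(4) = 2c, so c = 23/4.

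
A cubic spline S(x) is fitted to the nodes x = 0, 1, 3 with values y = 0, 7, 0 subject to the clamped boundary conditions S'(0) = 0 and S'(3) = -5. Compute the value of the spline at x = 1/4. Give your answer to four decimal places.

0.8086

Write M_i for S''(x_i). With h_i = 1, 2 and divided differences Δ_i = 7, -7/2, the continuity of S' gives the tridiagonal system
  1·M_0 + 6·M_1 + 2·M_2 = 6(Δ_1 - Δ_0) = -63
Clamped end conditions give two more equations: 2h_0·M_0 + h_0·M_1 = 6(Δ_0 - S'(0)) = 42 and h_1·M_1 + 2h_1·M_2 = 6(S'(3) - Δ_1) = -9.
Forward elimination and back-substitution give M_0 = 179/6, M_1 = -53/3, M_2 = 79/12.
On [0, 1], S(x) = 0 + 0·x + 179/12·x² - 95/12·x³.
With x = 1/4: S(1/4) = 207/256.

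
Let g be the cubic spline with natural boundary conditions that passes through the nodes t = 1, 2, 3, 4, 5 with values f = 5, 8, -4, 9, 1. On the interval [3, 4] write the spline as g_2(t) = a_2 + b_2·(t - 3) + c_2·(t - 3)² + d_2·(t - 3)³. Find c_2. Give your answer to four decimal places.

Write σ_i for g''(x_i). With h_i = 1, 1, 1, 1 and divided differences Δ_i = 3, -12, 13, -8, the continuity of g' gives the tridiagonal system
  1·σ_0 + 4·σ_1 + 1·σ_2 = 6(Δ_1 - Δ_0) = -90
  1·σ_1 + 4·σ_2 + 1·σ_3 = 6(Δ_2 - Δ_1) = 150
  1·σ_2 + 4·σ_3 + 1·σ_4 = 6(Δ_3 - Δ_2) = -126
Natural end conditions: σ_0 = σ_4 = 0.
Hence σ_0 = 0, σ_1 = -519/14, σ_2 = 408/7, σ_3 = -645/14, σ_4 = 0.
On [3, 4], with g_2(t) = a_2 + b_2·(t - 3) + c_2·(t - 3)² + d_2·(t - 3)³: c_2 = σ_2/2 = 204/7, d_2 = (σ_3 - σ_2)/(6h_2) = -487/28, b_2 = Δ_2 - h_2(2σ_2 + σ_3)/6 = 5/4.

29.1429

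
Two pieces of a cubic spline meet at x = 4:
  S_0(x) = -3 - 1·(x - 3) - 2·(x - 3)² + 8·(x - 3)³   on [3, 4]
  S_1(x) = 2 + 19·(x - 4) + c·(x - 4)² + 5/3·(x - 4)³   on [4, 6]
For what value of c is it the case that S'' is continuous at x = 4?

22

S_0''(x) = -4 + 48·(x - 3), so S_0''(4) = 44. On the right, S_1''(4) = 2c, so c = 22.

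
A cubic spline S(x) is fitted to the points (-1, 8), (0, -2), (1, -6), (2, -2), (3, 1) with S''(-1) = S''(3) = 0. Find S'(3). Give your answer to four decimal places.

With m_i denoting the second derivative at x_i, h_i = 1, 1, 1, 1, and Δ_i = (y_(i+1) − y_i)/h_i = -10, -4, 4, 3:
  1·m_0 + 4·m_1 + 1·m_2 = 6(Δ_1 - Δ_0) = 36
  1·m_1 + 4·m_2 + 1·m_3 = 6(Δ_2 - Δ_1) = 48
  1·m_2 + 4·m_3 + 1·m_4 = 6(Δ_3 - Δ_2) = -6
Natural end conditions: m_0 = m_4 = 0.
Solving the tridiagonal system: m_0 = 0, m_1 = 171/28, m_2 = 81/7, m_3 = -123/28, m_4 = 0.
On [2, 3], S'(x) = b_3 + 2c_3·(x - 2) + 3d_3·(x - 2)² with b_3 = Δ_3 - h_3(2m_3 + m_4)/6 = 125/28, c_3 = m_3/2 = -123/56, d_3 = (m_4 - m_3)/(6h_3) = 41/56. So S'(3) = 127/56.

2.2679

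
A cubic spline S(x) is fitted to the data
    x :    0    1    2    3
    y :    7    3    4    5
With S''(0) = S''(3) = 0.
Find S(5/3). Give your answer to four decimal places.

3.3951

Write M_i for S''(x_i). With h_i = 1, 1, 1 and divided differences Δ_i = -4, 1, 1, the continuity of S' gives the tridiagonal system
  1·M_0 + 4·M_1 + 1·M_2 = 6(Δ_1 - Δ_0) = 30
  1·M_1 + 4·M_2 + 1·M_3 = 6(Δ_2 - Δ_1) = 0
Natural end conditions: M_0 = M_3 = 0.
Solving: M_0 = 0, M_1 = 8, M_2 = -2, M_3 = 0.
On [1, 2], S(x) = 3 - 4/3·(x - 1) + 4·(x - 1)² - 5/3·(x - 1)³.
With (x - 1) = 2/3: S(5/3) = 275/81.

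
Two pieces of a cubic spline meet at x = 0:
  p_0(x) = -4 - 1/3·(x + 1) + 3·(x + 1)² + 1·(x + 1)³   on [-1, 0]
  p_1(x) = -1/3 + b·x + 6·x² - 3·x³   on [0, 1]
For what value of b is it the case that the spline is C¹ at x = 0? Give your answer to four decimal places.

8.6667

p_0'(x) = -1/3 + 6·(x + 1) + 3·(x + 1)², so p_0'(0) = 26/3. On the right, p_1'(0) = b, so b = 26/3.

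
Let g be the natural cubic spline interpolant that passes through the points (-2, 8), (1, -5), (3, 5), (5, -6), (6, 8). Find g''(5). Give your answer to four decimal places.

Write σ_i for g''(x_i). With h_i = 3, 2, 2, 1 and divided differences Δ_i = -13/3, 5, -11/2, 14, the continuity of g' gives the tridiagonal system
  3·σ_0 + 10·σ_1 + 2·σ_2 = 6(Δ_1 - Δ_0) = 56
  2·σ_1 + 8·σ_2 + 2·σ_3 = 6(Δ_2 - Δ_1) = -63
  2·σ_2 + 6·σ_3 + 1·σ_4 = 6(Δ_3 - Δ_2) = 117
Natural end conditions: σ_0 = σ_4 = 0.
Forward elimination and back-substitution give σ_0 = 0, σ_1 = 461/52, σ_2 = -849/52, σ_3 = 1297/52, σ_4 = 0.

24.9423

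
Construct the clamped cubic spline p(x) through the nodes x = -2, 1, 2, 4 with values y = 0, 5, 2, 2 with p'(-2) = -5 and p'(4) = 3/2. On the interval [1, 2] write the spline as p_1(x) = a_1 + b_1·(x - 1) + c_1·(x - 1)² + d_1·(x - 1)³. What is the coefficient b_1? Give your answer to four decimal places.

With M_i denoting the second derivative at x_i, h_i = 3, 1, 2, and Δ_i = (y_(i+1) − y_i)/h_i = 5/3, -3, 0:
  3·M_0 + 8·M_1 + 1·M_2 = 6(Δ_1 - Δ_0) = -28
  1·M_1 + 6·M_2 + 2·M_3 = 6(Δ_2 - Δ_1) = 18
Clamped end conditions give two more equations: 2h_0·M_0 + h_0·M_1 = 6(Δ_0 - p'(-2)) = 40 and h_2·M_2 + 2h_2·M_3 = 6(p'(4) - Δ_2) = 9.
Hence M_0 = 449/42, M_1 = -169/21, M_2 = 181/42, M_3 = 2/21.
On [1, 2], with p_1(x) = a_1 + b_1·(x - 1) + c_1·(x - 1)² + d_1·(x - 1)³: c_1 = M_1/2 = -169/42, d_1 = (M_2 - M_1)/(6h_1) = 173/84, b_1 = Δ_1 - h_1(2M_1 + M_2)/6 = -29/28.

-1.0357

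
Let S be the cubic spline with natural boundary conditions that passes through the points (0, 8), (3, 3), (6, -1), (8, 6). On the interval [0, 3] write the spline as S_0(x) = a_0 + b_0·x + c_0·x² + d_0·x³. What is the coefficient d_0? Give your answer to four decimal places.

Let M_i = S''(x_i). Step sizes h_i = 3, 3, 2; slopes of the chords Δ_i = (y_(i+1) - y_i)/h_i = -5/3, -4/3, 7/2.
  3·M_0 + 12·M_1 + 3·M_2 = 6(Δ_1 - Δ_0) = 2
  3·M_1 + 10·M_2 + 2·M_3 = 6(Δ_2 - Δ_1) = 29
Natural end conditions: M_0 = M_3 = 0.
Solving: M_0 = 0, M_1 = -67/111, M_2 = 114/37, M_3 = 0.
On [0, 3], with S_0(x) = a_0 + b_0·x + c_0·x² + d_0·x³: c_0 = M_0/2 = 0, d_0 = (M_1 - M_0)/(6h_0) = -67/1998, b_0 = Δ_0 - h_0(2M_0 + M_1)/6 = -101/74.

-0.0335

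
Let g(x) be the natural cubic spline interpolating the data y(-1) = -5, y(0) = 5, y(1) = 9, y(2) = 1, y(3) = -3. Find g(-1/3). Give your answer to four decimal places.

1.9180

Let M_i = g''(x_i). Step sizes h_i = 1, 1, 1, 1; slopes of the chords Δ_i = (y_(i+1) - y_i)/h_i = 10, 4, -8, -4.
  1·M_0 + 4·M_1 + 1·M_2 = 6(Δ_1 - Δ_0) = -36
  1·M_1 + 4·M_2 + 1·M_3 = 6(Δ_2 - Δ_1) = -72
  1·M_2 + 4·M_3 + 1·M_4 = 6(Δ_3 - Δ_2) = 24
Natural end conditions: M_0 = M_4 = 0.
Solving the tridiagonal system: M_0 = 0, M_1 = -57/14, M_2 = -138/7, M_3 = 153/14, M_4 = 0.
On [-1, 0], g(x) = -5 + 299/28·(x + 1) + 0·(x + 1)² - 19/28·(x + 1)³.
With (x + 1) = 2/3: g(-1/3) = 725/378.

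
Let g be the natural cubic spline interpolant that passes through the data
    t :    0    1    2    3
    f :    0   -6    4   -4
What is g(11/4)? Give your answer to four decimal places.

-0.6250

Put m_i = g'' at the i-th knot. Here h = (1, 1, 1) and Δ = (-6, 10, -8), so the interior equations h_(i-1)·m_(i-1) + 2(h_(i-1)+h_i)·m_i + h_i·m_(i+1) = 6(Δ_i − Δ_(i-1)) read
  1·m_0 + 4·m_1 + 1·m_2 = 6(Δ_1 - Δ_0) = 96
  1·m_1 + 4·m_2 + 1·m_3 = 6(Δ_2 - Δ_1) = -108
Natural end conditions: m_0 = m_3 = 0.
Forward elimination and back-substitution give m_0 = 0, m_1 = 164/5, m_2 = -176/5, m_3 = 0.
On [2, 3], g(t) = 4 + 56/15·(t - 2) - 88/5·(t - 2)² + 88/15·(t - 2)³.
With (t - 2) = 3/4: g(11/4) = -5/8.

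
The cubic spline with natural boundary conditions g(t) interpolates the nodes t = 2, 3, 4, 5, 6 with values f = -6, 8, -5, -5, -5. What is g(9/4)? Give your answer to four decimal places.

Write m_i for g''(x_i). With h_i = 1, 1, 1, 1 and divided differences Δ_i = 14, -13, 0, 0, the continuity of g' gives the tridiagonal system
  1·m_0 + 4·m_1 + 1·m_2 = 6(Δ_1 - Δ_0) = -162
  1·m_1 + 4·m_2 + 1·m_3 = 6(Δ_2 - Δ_1) = 78
  1·m_2 + 4·m_3 + 1·m_4 = 6(Δ_3 - Δ_2) = 0
Natural end conditions: m_0 = m_4 = 0.
Forward elimination and back-substitution give m_0 = 0, m_1 = -1371/28, m_2 = 237/7, m_3 = -237/28, m_4 = 0.
On [2, 3], g(t) = -6 + 1241/56·(t - 2) + 0·(t - 2)² - 457/56·(t - 2)³.
With (t - 2) = 1/4: g(9/4) = -2105/3584.

-0.5873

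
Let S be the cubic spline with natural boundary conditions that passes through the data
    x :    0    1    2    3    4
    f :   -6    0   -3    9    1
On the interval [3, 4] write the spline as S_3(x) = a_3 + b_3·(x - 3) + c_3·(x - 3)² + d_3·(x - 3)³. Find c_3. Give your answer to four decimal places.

Write m_i for S''(x_i). With h_i = 1, 1, 1, 1 and divided differences Δ_i = 6, -3, 12, -8, the continuity of S' gives the tridiagonal system
  1·m_0 + 4·m_1 + 1·m_2 = 6(Δ_1 - Δ_0) = -54
  1·m_1 + 4·m_2 + 1·m_3 = 6(Δ_2 - Δ_1) = 90
  1·m_2 + 4·m_3 + 1·m_4 = 6(Δ_3 - Δ_2) = -120
Natural end conditions: m_0 = m_4 = 0.
Forward elimination and back-substitution give m_0 = 0, m_1 = -645/28, m_2 = 267/7, m_3 = -1107/28, m_4 = 0.
On [3, 4], with S_3(x) = a_3 + b_3·(x - 3) + c_3·(x - 3)² + d_3·(x - 3)³: c_3 = m_3/2 = -1107/56, d_3 = (m_4 - m_3)/(6h_3) = 369/56, b_3 = Δ_3 - h_3(2m_3 + m_4)/6 = 145/28.

-19.7679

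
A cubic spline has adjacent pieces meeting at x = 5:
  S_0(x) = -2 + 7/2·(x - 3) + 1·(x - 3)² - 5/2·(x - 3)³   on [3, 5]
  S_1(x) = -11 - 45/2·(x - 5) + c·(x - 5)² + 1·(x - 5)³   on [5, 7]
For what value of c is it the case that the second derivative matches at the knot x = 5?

S_0''(x) = 2 - 15·(x - 3), so S_0''(5) = -28. On the right, S_1''(5) = 2c, so c = -14.

-14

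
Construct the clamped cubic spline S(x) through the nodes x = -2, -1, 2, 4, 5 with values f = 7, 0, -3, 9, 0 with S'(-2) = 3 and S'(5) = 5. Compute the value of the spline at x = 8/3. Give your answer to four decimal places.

Write M_i for S''(x_i). With h_i = 1, 3, 2, 1 and divided differences Δ_i = -7, -1, 6, -9, the continuity of S' gives the tridiagonal system
  1·M_0 + 8·M_1 + 3·M_2 = 6(Δ_1 - Δ_0) = 36
  3·M_1 + 10·M_2 + 2·M_3 = 6(Δ_2 - Δ_1) = 42
  2·M_2 + 6·M_3 + 1·M_4 = 6(Δ_3 - Δ_2) = -90
Clamped end conditions give two more equations: 2h_0·M_0 + h_0·M_1 = 6(Δ_0 - S'(-2)) = -60 and h_3·M_3 + 2h_3·M_4 = 6(S'(5) - Δ_3) = 84.
Hence M_0 = -2429/74, M_1 = 209/37, M_2 = 583/74, M_3 = -994/37, M_4 = 2051/37.
On [2, 4], S(x) = -3 + 359/37·(x - 2) + 583/148·(x - 2)² - 857/296·(x - 2)³.
With (x - 2) = 2/3: S(8/3) = 4357/999.

4.3614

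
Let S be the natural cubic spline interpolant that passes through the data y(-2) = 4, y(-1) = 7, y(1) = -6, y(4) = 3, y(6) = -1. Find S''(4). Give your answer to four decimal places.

Let M_i = S''(x_i). Step sizes h_i = 1, 2, 3, 2; slopes of the chords Δ_i = (y_(i+1) - y_i)/h_i = 3, -13/2, 3, -2.
  1·M_0 + 6·M_1 + 2·M_2 = 6(Δ_1 - Δ_0) = -57
  2·M_1 + 10·M_2 + 3·M_3 = 6(Δ_2 - Δ_1) = 57
  3·M_2 + 10·M_3 + 2·M_4 = 6(Δ_3 - Δ_2) = -30
Natural end conditions: M_0 = M_4 = 0.
Solving: M_0 = 0, M_1 = -6507/506, M_2 = 2550/253, M_3 = -1524/253, M_4 = 0.

-6.0237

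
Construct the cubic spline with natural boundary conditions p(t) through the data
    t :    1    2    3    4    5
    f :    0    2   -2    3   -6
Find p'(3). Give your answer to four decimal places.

With m_i denoting the second derivative at x_i, h_i = 1, 1, 1, 1, and Δ_i = (y_(i+1) − y_i)/h_i = 2, -4, 5, -9:
  1·m_0 + 4·m_1 + 1·m_2 = 6(Δ_1 - Δ_0) = -36
  1·m_1 + 4·m_2 + 1·m_3 = 6(Δ_2 - Δ_1) = 54
  1·m_2 + 4·m_3 + 1·m_4 = 6(Δ_3 - Δ_2) = -84
Natural end conditions: m_0 = m_4 = 0.
Solving: m_0 = 0, m_1 = -15, m_2 = 24, m_3 = -27, m_4 = 0.
On [3, 4], p'(t) = b_2 + 2c_2·(t - 3) + 3d_2·(t - 3)² with b_2 = Δ_2 - h_2(2m_2 + m_3)/6 = 3/2, c_2 = m_2/2 = 12, d_2 = (m_3 - m_2)/(6h_2) = -17/2. So p'(3) = 3/2.

1.5000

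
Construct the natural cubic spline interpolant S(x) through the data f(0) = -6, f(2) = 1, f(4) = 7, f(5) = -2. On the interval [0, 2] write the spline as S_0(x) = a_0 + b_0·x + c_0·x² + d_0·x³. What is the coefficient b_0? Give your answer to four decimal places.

Let σ_i = S''(x_i). Step sizes h_i = 2, 2, 1; slopes of the chords Δ_i = (y_(i+1) - y_i)/h_i = 7/2, 3, -9.
  2·σ_0 + 8·σ_1 + 2·σ_2 = 6(Δ_1 - Δ_0) = -3
  2·σ_1 + 6·σ_2 + 1·σ_3 = 6(Δ_2 - Δ_1) = -72
Natural end conditions: σ_0 = σ_3 = 0.
Solving: σ_0 = 0, σ_1 = 63/22, σ_2 = -285/22, σ_3 = 0.
On [0, 2], with S_0(x) = a_0 + b_0·x + c_0·x² + d_0·x³: c_0 = σ_0/2 = 0, d_0 = (σ_1 - σ_0)/(6h_0) = 21/88, b_0 = Δ_0 - h_0(2σ_0 + σ_1)/6 = 28/11.

2.5455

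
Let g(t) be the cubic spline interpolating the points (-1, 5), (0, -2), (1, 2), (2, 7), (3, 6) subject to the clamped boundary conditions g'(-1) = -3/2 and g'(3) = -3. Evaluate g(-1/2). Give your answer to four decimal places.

Let σ_i = g''(x_i). Step sizes h_i = 1, 1, 1, 1; slopes of the chords Δ_i = (y_(i+1) - y_i)/h_i = -7, 4, 5, -1.
  1·σ_0 + 4·σ_1 + 1·σ_2 = 6(Δ_1 - Δ_0) = 66
  1·σ_1 + 4·σ_2 + 1·σ_3 = 6(Δ_2 - Δ_1) = 6
  1·σ_2 + 4·σ_3 + 1·σ_4 = 6(Δ_3 - Δ_2) = -36
Clamped end conditions give two more equations: 2h_0·σ_0 + h_0·σ_1 = 6(Δ_0 - g'(-1)) = -33 and h_3·σ_3 + 2h_3·σ_4 = 6(g'(3) - Δ_3) = -12.
Solving the tridiagonal system: σ_0 = -1605/56, σ_1 = 681/28, σ_2 = -21/8, σ_3 = -219/28, σ_4 = -117/56.
On [-1, 0], g(t) = 5 - 3/2·(t + 1) - 1605/112·(t + 1)² + 989/112·(t + 1)³.
With (t + 1) = 1/2: g(-1/2) = 1587/896.

1.7712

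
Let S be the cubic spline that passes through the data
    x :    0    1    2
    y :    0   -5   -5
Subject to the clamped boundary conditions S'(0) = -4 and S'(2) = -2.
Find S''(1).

Write m_i for S''(x_i). With h_i = 1, 1 and divided differences Δ_i = -5, 0, the continuity of S' gives the tridiagonal system
  1·m_0 + 4·m_1 + 1·m_2 = 6(Δ_1 - Δ_0) = 30
Clamped end conditions give two more equations: 2h_0·m_0 + h_0·m_1 = 6(Δ_0 - S'(0)) = -6 and h_1·m_1 + 2h_1·m_2 = 6(S'(2) - Δ_1) = -12.
Hence m_0 = -19/2, m_1 = 13, m_2 = -25/2.

13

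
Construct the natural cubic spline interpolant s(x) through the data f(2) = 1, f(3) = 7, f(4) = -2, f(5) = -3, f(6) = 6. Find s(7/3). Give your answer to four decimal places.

Put σ_i = s'' at the i-th knot. Here h = (1, 1, 1, 1) and Δ = (6, -9, -1, 9), so the interior equations h_(i-1)·σ_(i-1) + 2(h_(i-1)+h_i)·σ_i + h_i·σ_(i+1) = 6(Δ_i − Δ_(i-1)) read
  1·σ_0 + 4·σ_1 + 1·σ_2 = 6(Δ_1 - Δ_0) = -90
  1·σ_1 + 4·σ_2 + 1·σ_3 = 6(Δ_2 - Δ_1) = 48
  1·σ_2 + 4·σ_3 + 1·σ_4 = 6(Δ_3 - Δ_2) = 60
Natural end conditions: σ_0 = σ_4 = 0.
Solving: σ_0 = 0, σ_1 = -741/28, σ_2 = 111/7, σ_3 = 309/28, σ_4 = 0.
On [2, 3], s(x) = 1 + 583/56·(x - 2) + 0·(x - 2)² - 247/56·(x - 2)³.
With (x - 2) = 1/3: s(7/3) = 814/189.

4.3069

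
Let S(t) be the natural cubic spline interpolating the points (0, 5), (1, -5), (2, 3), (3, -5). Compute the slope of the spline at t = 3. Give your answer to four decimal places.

Let M_i = S''(x_i). Step sizes h_i = 1, 1, 1; slopes of the chords Δ_i = (y_(i+1) - y_i)/h_i = -10, 8, -8.
  1·M_0 + 4·M_1 + 1·M_2 = 6(Δ_1 - Δ_0) = 108
  1·M_1 + 4·M_2 + 1·M_3 = 6(Δ_2 - Δ_1) = -96
Natural end conditions: M_0 = M_3 = 0.
Solving the tridiagonal system: M_0 = 0, M_1 = 176/5, M_2 = -164/5, M_3 = 0.
On [2, 3], S'(t) = b_2 + 2c_2·(t - 2) + 3d_2·(t - 2)² with b_2 = Δ_2 - h_2(2M_2 + M_3)/6 = 44/15, c_2 = M_2/2 = -82/5, d_2 = (M_3 - M_2)/(6h_2) = 82/15. So S'(3) = -202/15.

-13.4667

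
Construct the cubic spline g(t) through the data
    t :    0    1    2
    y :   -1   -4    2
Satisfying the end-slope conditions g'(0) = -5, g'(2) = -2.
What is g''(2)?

With σ_i denoting the second derivative at x_i, h_i = 1, 1, and Δ_i = (y_(i+1) − y_i)/h_i = -3, 6:
  1·σ_0 + 4·σ_1 + 1·σ_2 = 6(Δ_1 - Δ_0) = 54
Clamped end conditions give two more equations: 2h_0·σ_0 + h_0·σ_1 = 6(Δ_0 - g'(0)) = 12 and h_1·σ_1 + 2h_1·σ_2 = 6(g'(2) - Δ_1) = -48.
Solving: σ_0 = -6, σ_1 = 24, σ_2 = -36.

-36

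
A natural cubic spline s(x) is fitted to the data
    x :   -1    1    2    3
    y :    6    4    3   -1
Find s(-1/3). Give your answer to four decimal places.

5.1787

Let M_i = s''(x_i). Step sizes h_i = 2, 1, 1; slopes of the chords Δ_i = (y_(i+1) - y_i)/h_i = -1, -1, -4.
  2·M_0 + 6·M_1 + 1·M_2 = 6(Δ_1 - Δ_0) = 0
  1·M_1 + 4·M_2 + 1·M_3 = 6(Δ_2 - Δ_1) = -18
Natural end conditions: M_0 = M_3 = 0.
Solving: M_0 = 0, M_1 = 18/23, M_2 = -108/23, M_3 = 0.
On [-1, 1], s(x) = 6 - 29/23·(x + 1) + 0·(x + 1)² + 3/46·(x + 1)³.
With (x + 1) = 2/3: s(-1/3) = 1072/207.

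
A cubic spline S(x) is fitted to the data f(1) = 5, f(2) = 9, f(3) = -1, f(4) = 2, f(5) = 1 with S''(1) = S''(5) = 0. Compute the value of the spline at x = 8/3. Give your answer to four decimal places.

With M_i denoting the second derivative at x_i, h_i = 1, 1, 1, 1, and Δ_i = (y_(i+1) − y_i)/h_i = 4, -10, 3, -1:
  1·M_0 + 4·M_1 + 1·M_2 = 6(Δ_1 - Δ_0) = -84
  1·M_1 + 4·M_2 + 1·M_3 = 6(Δ_2 - Δ_1) = 78
  1·M_2 + 4·M_3 + 1·M_4 = 6(Δ_3 - Δ_2) = -24
Natural end conditions: M_0 = M_4 = 0.
Solving the tridiagonal system: M_0 = 0, M_1 = -57/2, M_2 = 30, M_3 = -27/2, M_4 = 0.
On [2, 3], S(x) = 9 - 11/2·(x - 2) - 57/4·(x - 2)² + 39/4·(x - 2)³.
With (x - 2) = 2/3: S(8/3) = 17/9.

1.8889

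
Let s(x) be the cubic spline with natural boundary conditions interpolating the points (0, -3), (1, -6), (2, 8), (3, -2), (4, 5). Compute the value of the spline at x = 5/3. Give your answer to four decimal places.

4.8254

Let σ_i = s''(x_i). Step sizes h_i = 1, 1, 1, 1; slopes of the chords Δ_i = (y_(i+1) - y_i)/h_i = -3, 14, -10, 7.
  1·σ_0 + 4·σ_1 + 1·σ_2 = 6(Δ_1 - Δ_0) = 102
  1·σ_1 + 4·σ_2 + 1·σ_3 = 6(Δ_2 - Δ_1) = -144
  1·σ_2 + 4·σ_3 + 1·σ_4 = 6(Δ_3 - Δ_2) = 102
Natural end conditions: σ_0 = σ_4 = 0.
Hence σ_0 = 0, σ_1 = 276/7, σ_2 = -390/7, σ_3 = 276/7, σ_4 = 0.
On [1, 2], s(x) = -6 + 71/7·(x - 1) + 138/7·(x - 1)² - 111/7·(x - 1)³.
With (x - 1) = 2/3: s(5/3) = 304/63.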